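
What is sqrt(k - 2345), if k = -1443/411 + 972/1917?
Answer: I*sqrt(222155283718)/9727 ≈ 48.456*I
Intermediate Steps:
k = -29219/9727 (k = -1443*1/411 + 972*(1/1917) = -481/137 + 36/71 = -29219/9727 ≈ -3.0039)
sqrt(k - 2345) = sqrt(-29219/9727 - 2345) = sqrt(-22839034/9727) = I*sqrt(222155283718)/9727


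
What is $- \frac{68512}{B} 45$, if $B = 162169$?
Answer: $- \frac{3083040}{162169} \approx -19.011$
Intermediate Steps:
$- \frac{68512}{B} 45 = - \frac{68512}{162169} \cdot 45 = \left(-68512\right) \frac{1}{162169} \cdot 45 = \left(- \frac{68512}{162169}\right) 45 = - \frac{3083040}{162169}$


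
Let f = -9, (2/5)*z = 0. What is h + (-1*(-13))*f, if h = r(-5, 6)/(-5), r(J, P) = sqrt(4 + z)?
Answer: -587/5 ≈ -117.40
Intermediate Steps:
z = 0 (z = (5/2)*0 = 0)
r(J, P) = 2 (r(J, P) = sqrt(4 + 0) = sqrt(4) = 2)
h = -2/5 (h = 2/(-5) = 2*(-1/5) = -2/5 ≈ -0.40000)
h + (-1*(-13))*f = -2/5 - 1*(-13)*(-9) = -2/5 + 13*(-9) = -2/5 - 117 = -587/5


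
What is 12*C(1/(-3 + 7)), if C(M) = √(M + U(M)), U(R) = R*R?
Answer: 3*√5 ≈ 6.7082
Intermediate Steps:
U(R) = R²
C(M) = √(M + M²)
12*C(1/(-3 + 7)) = 12*√((1 + 1/(-3 + 7))/(-3 + 7)) = 12*√((1 + 1/4)/4) = 12*√((1 + ¼)/4) = 12*√((¼)*(5/4)) = 12*√(5/16) = 12*(√5/4) = 3*√5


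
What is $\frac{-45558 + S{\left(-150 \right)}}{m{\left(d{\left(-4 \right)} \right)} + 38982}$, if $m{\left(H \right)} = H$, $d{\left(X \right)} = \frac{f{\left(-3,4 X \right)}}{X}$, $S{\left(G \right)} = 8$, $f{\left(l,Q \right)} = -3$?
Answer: $- \frac{182200}{155931} \approx -1.1685$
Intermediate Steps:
$d{\left(X \right)} = - \frac{3}{X}$
$\frac{-45558 + S{\left(-150 \right)}}{m{\left(d{\left(-4 \right)} \right)} + 38982} = \frac{-45558 + 8}{- \frac{3}{-4} + 38982} = - \frac{45550}{\left(-3\right) \left(- \frac{1}{4}\right) + 38982} = - \frac{45550}{\frac{3}{4} + 38982} = - \frac{45550}{\frac{155931}{4}} = \left(-45550\right) \frac{4}{155931} = - \frac{182200}{155931}$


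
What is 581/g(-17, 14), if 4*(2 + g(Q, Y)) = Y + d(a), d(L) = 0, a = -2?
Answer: 1162/3 ≈ 387.33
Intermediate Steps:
g(Q, Y) = -2 + Y/4 (g(Q, Y) = -2 + (Y + 0)/4 = -2 + Y/4)
581/g(-17, 14) = 581/(-2 + (¼)*14) = 581/(-2 + 7/2) = 581/(3/2) = 581*(⅔) = 1162/3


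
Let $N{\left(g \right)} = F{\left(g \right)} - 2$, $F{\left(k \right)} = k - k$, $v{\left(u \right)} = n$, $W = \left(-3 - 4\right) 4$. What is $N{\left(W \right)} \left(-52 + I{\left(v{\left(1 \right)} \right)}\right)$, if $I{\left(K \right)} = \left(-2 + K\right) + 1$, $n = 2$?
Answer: $102$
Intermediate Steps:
$W = -28$ ($W = \left(-7\right) 4 = -28$)
$v{\left(u \right)} = 2$
$I{\left(K \right)} = -1 + K$
$F{\left(k \right)} = 0$
$N{\left(g \right)} = -2$ ($N{\left(g \right)} = 0 - 2 = -2$)
$N{\left(W \right)} \left(-52 + I{\left(v{\left(1 \right)} \right)}\right) = - 2 \left(-52 + \left(-1 + 2\right)\right) = - 2 \left(-52 + 1\right) = \left(-2\right) \left(-51\right) = 102$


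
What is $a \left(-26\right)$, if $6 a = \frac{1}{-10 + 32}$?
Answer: $- \frac{13}{66} \approx -0.19697$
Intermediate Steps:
$a = \frac{1}{132}$ ($a = \frac{1}{6 \left(-10 + 32\right)} = \frac{1}{6 \cdot 22} = \frac{1}{6} \cdot \frac{1}{22} = \frac{1}{132} \approx 0.0075758$)
$a \left(-26\right) = \frac{1}{132} \left(-26\right) = - \frac{13}{66}$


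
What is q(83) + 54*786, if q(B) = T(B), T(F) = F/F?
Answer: 42445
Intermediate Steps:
T(F) = 1
q(B) = 1
q(83) + 54*786 = 1 + 54*786 = 1 + 42444 = 42445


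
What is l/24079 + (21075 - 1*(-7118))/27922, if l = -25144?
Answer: -23211521/672333838 ≈ -0.034524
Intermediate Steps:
l/24079 + (21075 - 1*(-7118))/27922 = -25144/24079 + (21075 - 1*(-7118))/27922 = -25144*1/24079 + (21075 + 7118)*(1/27922) = -25144/24079 + 28193*(1/27922) = -25144/24079 + 28193/27922 = -23211521/672333838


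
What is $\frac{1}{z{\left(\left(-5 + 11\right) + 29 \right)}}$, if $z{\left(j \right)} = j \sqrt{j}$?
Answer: $\frac{\sqrt{35}}{1225} \approx 0.0048295$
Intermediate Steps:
$z{\left(j \right)} = j^{\frac{3}{2}}$
$\frac{1}{z{\left(\left(-5 + 11\right) + 29 \right)}} = \frac{1}{\left(\left(-5 + 11\right) + 29\right)^{\frac{3}{2}}} = \frac{1}{\left(6 + 29\right)^{\frac{3}{2}}} = \frac{1}{35^{\frac{3}{2}}} = \frac{1}{35 \sqrt{35}} = \frac{\sqrt{35}}{1225}$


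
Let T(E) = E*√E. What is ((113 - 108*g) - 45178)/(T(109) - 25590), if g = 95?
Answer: 1415766750/653553071 + 6030425*√109/653553071 ≈ 2.2626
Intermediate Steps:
T(E) = E^(3/2)
((113 - 108*g) - 45178)/(T(109) - 25590) = ((113 - 108*95) - 45178)/(109^(3/2) - 25590) = ((113 - 10260) - 45178)/(109*√109 - 25590) = (-10147 - 45178)/(-25590 + 109*√109) = -55325/(-25590 + 109*√109)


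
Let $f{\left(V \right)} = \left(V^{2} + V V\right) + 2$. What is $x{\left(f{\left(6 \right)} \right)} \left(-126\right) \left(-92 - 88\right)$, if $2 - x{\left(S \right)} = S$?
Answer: $-1632960$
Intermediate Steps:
$f{\left(V \right)} = 2 + 2 V^{2}$ ($f{\left(V \right)} = \left(V^{2} + V^{2}\right) + 2 = 2 V^{2} + 2 = 2 + 2 V^{2}$)
$x{\left(S \right)} = 2 - S$
$x{\left(f{\left(6 \right)} \right)} \left(-126\right) \left(-92 - 88\right) = \left(2 - \left(2 + 2 \cdot 6^{2}\right)\right) \left(-126\right) \left(-92 - 88\right) = \left(2 - \left(2 + 2 \cdot 36\right)\right) \left(-126\right) \left(-92 - 88\right) = \left(2 - \left(2 + 72\right)\right) \left(-126\right) \left(-180\right) = \left(2 - 74\right) \left(-126\right) \left(-180\right) = \left(-72\right) \left(-126\right) \left(-180\right) = 9072 \left(-180\right) = -1632960$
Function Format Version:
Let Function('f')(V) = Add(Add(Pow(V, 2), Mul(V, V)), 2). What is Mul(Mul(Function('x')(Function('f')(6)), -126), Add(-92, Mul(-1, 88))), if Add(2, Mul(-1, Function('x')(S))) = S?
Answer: -1632960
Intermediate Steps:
Function('f')(V) = Add(2, Mul(2, Pow(V, 2))) (Function('f')(V) = Add(Add(Pow(V, 2), Pow(V, 2)), 2) = Add(Mul(2, Pow(V, 2)), 2) = Add(2, Mul(2, Pow(V, 2))))
Function('x')(S) = Add(2, Mul(-1, S))
Mul(Mul(Function('x')(Function('f')(6)), -126), Add(-92, Mul(-1, 88))) = Mul(Mul(Add(2, Mul(-1, Add(2, Mul(2, Pow(6, 2))))), -126), Add(-92, Mul(-1, 88))) = Mul(Mul(Add(2, Mul(-1, Add(2, Mul(2, 36)))), -126), Add(-92, -88)) = Mul(Mul(Add(2, Mul(-1, Add(2, 72))), -126), -180) = Mul(Mul(Add(2, Mul(-1, 74)), -126), -180) = Mul(Mul(Add(2, -74), -126), -180) = Mul(Mul(-72, -126), -180) = Mul(9072, -180) = -1632960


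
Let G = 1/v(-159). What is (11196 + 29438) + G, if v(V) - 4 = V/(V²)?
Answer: 25802749/635 ≈ 40634.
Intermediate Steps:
v(V) = 4 + 1/V (v(V) = 4 + V/(V²) = 4 + V/V² = 4 + 1/V)
G = 159/635 (G = 1/(4 + 1/(-159)) = 1/(4 - 1/159) = 1/(635/159) = 159/635 ≈ 0.25039)
(11196 + 29438) + G = (11196 + 29438) + 159/635 = 40634 + 159/635 = 25802749/635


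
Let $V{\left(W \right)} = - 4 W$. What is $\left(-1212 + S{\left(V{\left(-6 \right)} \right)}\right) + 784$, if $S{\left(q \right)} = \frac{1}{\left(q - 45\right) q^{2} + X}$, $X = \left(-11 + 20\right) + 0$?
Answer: $- \frac{5173237}{12087} \approx -428.0$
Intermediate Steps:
$X = 9$ ($X = 9 + 0 = 9$)
$S{\left(q \right)} = \frac{1}{9 + q^{2} \left(-45 + q\right)}$ ($S{\left(q \right)} = \frac{1}{\left(q - 45\right) q^{2} + 9} = \frac{1}{\left(-45 + q\right) q^{2} + 9} = \frac{1}{q^{2} \left(-45 + q\right) + 9} = \frac{1}{9 + q^{2} \left(-45 + q\right)}$)
$\left(-1212 + S{\left(V{\left(-6 \right)} \right)}\right) + 784 = \left(-1212 + \frac{1}{9 + \left(\left(-4\right) \left(-6\right)\right)^{3} - 45 \left(\left(-4\right) \left(-6\right)\right)^{2}}\right) + 784 = \left(-1212 + \frac{1}{9 + 24^{3} - 45 \cdot 24^{2}}\right) + 784 = \left(-1212 + \frac{1}{9 + 13824 - 25920}\right) + 784 = \left(-1212 + \frac{1}{-12087}\right) + 784 = \left(-1212 - \frac{1}{12087}\right) + 784 = - \frac{14649445}{12087} + 784 = - \frac{5173237}{12087}$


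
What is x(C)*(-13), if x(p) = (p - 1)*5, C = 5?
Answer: -260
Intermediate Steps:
x(p) = -5 + 5*p (x(p) = (-1 + p)*5 = -5 + 5*p)
x(C)*(-13) = (-5 + 5*5)*(-13) = (-5 + 25)*(-13) = 20*(-13) = -260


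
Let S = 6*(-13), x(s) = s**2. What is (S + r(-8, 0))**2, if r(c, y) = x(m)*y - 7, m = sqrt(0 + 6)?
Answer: 7225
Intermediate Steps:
m = sqrt(6) ≈ 2.4495
r(c, y) = -7 + 6*y (r(c, y) = (sqrt(6))**2*y - 7 = 6*y - 7 = -7 + 6*y)
S = -78
(S + r(-8, 0))**2 = (-78 + (-7 + 6*0))**2 = (-78 + (-7 + 0))**2 = (-78 - 7)**2 = (-85)**2 = 7225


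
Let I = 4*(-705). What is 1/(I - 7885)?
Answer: -1/10705 ≈ -9.3414e-5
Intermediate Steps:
I = -2820
1/(I - 7885) = 1/(-2820 - 7885) = 1/(-10705) = -1/10705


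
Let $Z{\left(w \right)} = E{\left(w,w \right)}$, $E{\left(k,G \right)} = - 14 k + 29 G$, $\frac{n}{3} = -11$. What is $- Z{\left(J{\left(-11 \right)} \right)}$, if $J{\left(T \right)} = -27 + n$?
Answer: $900$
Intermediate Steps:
$n = -33$ ($n = 3 \left(-11\right) = -33$)
$J{\left(T \right)} = -60$ ($J{\left(T \right)} = -27 - 33 = -60$)
$Z{\left(w \right)} = 15 w$ ($Z{\left(w \right)} = - 14 w + 29 w = 15 w$)
$- Z{\left(J{\left(-11 \right)} \right)} = - 15 \left(-60\right) = \left(-1\right) \left(-900\right) = 900$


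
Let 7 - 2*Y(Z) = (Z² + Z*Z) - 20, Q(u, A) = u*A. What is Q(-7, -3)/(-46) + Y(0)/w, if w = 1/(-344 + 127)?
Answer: -67389/23 ≈ -2930.0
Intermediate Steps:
w = -1/217 (w = 1/(-217) = -1/217 ≈ -0.0046083)
Q(u, A) = A*u
Y(Z) = 27/2 - Z² (Y(Z) = 7/2 - ((Z² + Z*Z) - 20)/2 = 7/2 - ((Z² + Z²) - 20)/2 = 7/2 - (2*Z² - 20)/2 = 7/2 - (-20 + 2*Z²)/2 = 7/2 + (10 - Z²) = 27/2 - Z²)
Q(-7, -3)/(-46) + Y(0)/w = -3*(-7)/(-46) + (27/2 - 1*0²)/(-1/217) = 21*(-1/46) + (27/2 - 1*0)*(-217) = -21/46 + (27/2 + 0)*(-217) = -21/46 + (27/2)*(-217) = -21/46 - 5859/2 = -67389/23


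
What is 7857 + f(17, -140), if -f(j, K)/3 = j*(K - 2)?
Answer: 15099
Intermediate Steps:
f(j, K) = -3*j*(-2 + K) (f(j, K) = -3*j*(K - 2) = -3*j*(-2 + K))
7857 + f(17, -140) = 7857 + 3*17*(2 - 1*(-140)) = 7857 + 3*17*(2 + 140) = 7857 + 3*17*142 = 7857 + 7242 = 15099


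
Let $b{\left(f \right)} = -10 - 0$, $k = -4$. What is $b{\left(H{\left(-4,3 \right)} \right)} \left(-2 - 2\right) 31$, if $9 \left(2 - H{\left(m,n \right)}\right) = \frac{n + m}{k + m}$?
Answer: $1240$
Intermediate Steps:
$H{\left(m,n \right)} = 2 - \frac{m + n}{9 \left(-4 + m\right)}$ ($H{\left(m,n \right)} = 2 - \frac{\left(n + m\right) \frac{1}{-4 + m}}{9} = 2 - \frac{\left(m + n\right) \frac{1}{-4 + m}}{9} = 2 - \frac{\frac{1}{-4 + m} \left(m + n\right)}{9} = 2 - \frac{m + n}{9 \left(-4 + m\right)}$)
$b{\left(f \right)} = -10$ ($b{\left(f \right)} = -10 + 0 = -10$)
$b{\left(H{\left(-4,3 \right)} \right)} \left(-2 - 2\right) 31 = - 10 \left(-2 - 2\right) 31 = - 10 \left(\left(-4\right) 31\right) = \left(-10\right) \left(-124\right) = 1240$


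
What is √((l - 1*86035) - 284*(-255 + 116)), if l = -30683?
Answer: I*√77242 ≈ 277.92*I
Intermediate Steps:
√((l - 1*86035) - 284*(-255 + 116)) = √((-30683 - 1*86035) - 284*(-255 + 116)) = √((-30683 - 86035) - 284*(-139)) = √(-116718 + 39476) = √(-77242) = I*√77242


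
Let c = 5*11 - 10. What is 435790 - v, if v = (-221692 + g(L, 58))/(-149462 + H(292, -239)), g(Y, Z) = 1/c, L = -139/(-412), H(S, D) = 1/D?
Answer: 700514289073229/1607463855 ≈ 4.3579e+5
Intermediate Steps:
L = 139/412 (L = -139*(-1/412) = 139/412 ≈ 0.33738)
c = 45 (c = 55 - 10 = 45)
g(Y, Z) = 1/45
v = 2384297221/1607463855 (v = (-221692 + 1/45)/(-149462 + 1/(-239)) = -9976139/(45*(-149462 - 1/239)) = -9976139/(45*(-35721419/239)) = -9976139/45*(-239/35721419) = 2384297221/1607463855 ≈ 1.4833)
435790 - v = 435790 - 1*2384297221/1607463855 = 435790 - 2384297221/1607463855 = 700514289073229/1607463855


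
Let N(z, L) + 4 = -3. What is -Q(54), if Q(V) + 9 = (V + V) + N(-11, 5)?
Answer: -92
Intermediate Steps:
N(z, L) = -7 (N(z, L) = -4 - 3 = -7)
Q(V) = -16 + 2*V (Q(V) = -9 + ((V + V) - 7) = -9 + (2*V - 7) = -9 + (-7 + 2*V) = -16 + 2*V)
-Q(54) = -(-16 + 2*54) = -(-16 + 108) = -1*92 = -92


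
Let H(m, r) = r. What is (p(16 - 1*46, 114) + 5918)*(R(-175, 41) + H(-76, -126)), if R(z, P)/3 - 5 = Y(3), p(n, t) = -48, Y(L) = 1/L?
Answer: -645700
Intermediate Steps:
R(z, P) = 16 (R(z, P) = 15 + 3/3 = 15 + 3*(1/3) = 15 + 1 = 16)
(p(16 - 1*46, 114) + 5918)*(R(-175, 41) + H(-76, -126)) = (-48 + 5918)*(16 - 126) = 5870*(-110) = -645700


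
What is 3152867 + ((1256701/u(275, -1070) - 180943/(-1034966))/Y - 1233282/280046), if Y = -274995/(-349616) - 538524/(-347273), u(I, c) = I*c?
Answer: 9538076316308466847971256409442644/3025213223556985956340720875 ≈ 3.1529e+6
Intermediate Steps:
Y = 283774945419/121412197168 (Y = -274995*(-1/349616) - 538524*(-1/347273) = 274995/349616 + 538524/347273 = 283774945419/121412197168 ≈ 2.3373)
3152867 + ((1256701/u(275, -1070) - 180943/(-1034966))/Y - 1233282/280046) = 3152867 + ((1256701/((275*(-1070))) - 180943/(-1034966))/(283774945419/121412197168) - 1233282/280046) = 3152867 + ((1256701/(-294250) - 180943*(-1/1034966))*(121412197168/283774945419) - 1233282*1/280046) = 3152867 + ((1256701*(-1/294250) + 180943/1034966)*(121412197168/283774945419) - 616641/140023) = 3152867 + ((-1256701/294250 + 180943/1034966)*(121412197168/283774945419) - 616641/140023) = 3152867 + (-311850082354/76134686375*121412197168/283774945419 - 616641/140023) = 3152867 + (-37862403685620885573472/21605116470558307966125 - 616641/140023) = 3152867 - 18624207976793238843193555981/3025213223556985956340720875 = 9538076316308466847971256409442644/3025213223556985956340720875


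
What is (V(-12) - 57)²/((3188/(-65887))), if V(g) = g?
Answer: -313688007/3188 ≈ -98397.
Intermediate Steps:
(V(-12) - 57)²/((3188/(-65887))) = (-12 - 57)²/((3188/(-65887))) = (-69)²/((3188*(-1/65887))) = 4761/(-3188/65887) = 4761*(-65887/3188) = -313688007/3188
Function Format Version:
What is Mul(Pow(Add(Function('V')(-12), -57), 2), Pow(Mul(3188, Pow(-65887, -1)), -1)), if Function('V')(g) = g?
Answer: Rational(-313688007, 3188) ≈ -98397.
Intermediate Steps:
Mul(Pow(Add(Function('V')(-12), -57), 2), Pow(Mul(3188, Pow(-65887, -1)), -1)) = Mul(Pow(Add(-12, -57), 2), Pow(Mul(3188, Pow(-65887, -1)), -1)) = Mul(Pow(-69, 2), Pow(Mul(3188, Rational(-1, 65887)), -1)) = Mul(4761, Pow(Rational(-3188, 65887), -1)) = Mul(4761, Rational(-65887, 3188)) = Rational(-313688007, 3188)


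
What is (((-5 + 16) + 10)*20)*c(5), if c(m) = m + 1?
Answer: 2520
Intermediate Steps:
c(m) = 1 + m
(((-5 + 16) + 10)*20)*c(5) = (((-5 + 16) + 10)*20)*(1 + 5) = ((11 + 10)*20)*6 = (21*20)*6 = 420*6 = 2520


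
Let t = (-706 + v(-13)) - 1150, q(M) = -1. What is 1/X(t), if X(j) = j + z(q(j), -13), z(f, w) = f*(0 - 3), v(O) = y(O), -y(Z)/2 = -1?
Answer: -1/1851 ≈ -0.00054025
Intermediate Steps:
y(Z) = 2 (y(Z) = -2*(-1) = 2)
v(O) = 2
z(f, w) = -3*f (z(f, w) = f*(-3) = -3*f)
t = -1854 (t = (-706 + 2) - 1150 = -704 - 1150 = -1854)
X(j) = 3 + j (X(j) = j - 3*(-1) = j + 3 = 3 + j)
1/X(t) = 1/(3 - 1854) = 1/(-1851) = -1/1851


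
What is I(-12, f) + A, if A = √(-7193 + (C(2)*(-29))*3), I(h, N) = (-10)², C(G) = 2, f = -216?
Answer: 100 + I*√7367 ≈ 100.0 + 85.831*I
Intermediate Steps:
I(h, N) = 100
A = I*√7367 (A = √(-7193 + (2*(-29))*3) = √(-7193 - 58*3) = √(-7193 - 174) = √(-7367) = I*√7367 ≈ 85.831*I)
I(-12, f) + A = 100 + I*√7367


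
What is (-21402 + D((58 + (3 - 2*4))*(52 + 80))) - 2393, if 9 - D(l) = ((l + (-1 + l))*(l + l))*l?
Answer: -1369551479498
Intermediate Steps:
D(l) = 9 - 2*l²*(-1 + 2*l) (D(l) = 9 - (l + (-1 + l))*(l + l)*l = 9 - (-1 + 2*l)*(2*l)*l = 9 - 2*l*(-1 + 2*l)*l = 9 - 2*l²*(-1 + 2*l))
(-21402 + D((58 + (3 - 2*4))*(52 + 80))) - 2393 = (-21402 + (9 - 4*(52 + 80)³*(58 + (3 - 2*4))³ + 2*((58 + (3 - 2*4))*(52 + 80))²)) - 2393 = (-21402 + (9 - 4*2299968*(58 + (3 - 8))³ + 2*((58 + (3 - 8))*132)²)) - 2393 = (-21402 + (9 - 4*2299968*(58 - 5)³ + 2*((58 - 5)*132)²)) - 2393 = (-21402 + (9 - 4*(53*132)³ + 2*(53*132)²)) - 2393 = (-21402 + (9 - 4*6996³ + 2*6996²)) - 2393 = (-21402 + (9 - 4*342412335936 + 2*48944016)) - 2393 = (-21402 + (9 - 1369649343744 + 97888032)) - 2393 = (-21402 - 1369551455703) - 2393 = -1369551477105 - 2393 = -1369551479498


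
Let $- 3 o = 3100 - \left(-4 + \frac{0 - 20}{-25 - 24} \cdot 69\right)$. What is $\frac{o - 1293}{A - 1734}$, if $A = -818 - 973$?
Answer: $\frac{340787}{518175} \approx 0.65767$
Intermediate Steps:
$A = -1791$
$o = - \frac{150716}{147}$ ($o = - \frac{3100 - \left(-4 + \frac{0 - 20}{-25 - 24} \cdot 69\right)}{3} = - \frac{3100 - \left(-4 + - \frac{20}{-49} \cdot 69\right)}{3} = - \frac{3100 - \left(-4 + \left(-20\right) \left(- \frac{1}{49}\right) 69\right)}{3} = - \frac{3100 - \left(-4 + \frac{20}{49} \cdot 69\right)}{3} = - \frac{3100 - \left(-4 + \frac{1380}{49}\right)}{3} = - \frac{3100 - \frac{1184}{49}}{3} = \left(- \frac{1}{3}\right) \frac{150716}{49} = - \frac{150716}{147} \approx -1025.3$)
$\frac{o - 1293}{A - 1734} = \frac{- \frac{150716}{147} - 1293}{-1791 - 1734} = - \frac{340787}{147 \left(-3525\right)} = \left(- \frac{340787}{147}\right) \left(- \frac{1}{3525}\right) = \frac{340787}{518175}$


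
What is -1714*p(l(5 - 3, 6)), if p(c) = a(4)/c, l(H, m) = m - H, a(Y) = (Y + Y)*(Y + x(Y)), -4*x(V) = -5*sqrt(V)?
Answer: -22282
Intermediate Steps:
x(V) = 5*sqrt(V)/4 (x(V) = -(-5)*sqrt(V)/4 = 5*sqrt(V)/4)
a(Y) = 2*Y*(Y + 5*sqrt(Y)/4) (a(Y) = (Y + Y)*(Y + 5*sqrt(Y)/4) = (2*Y)*(Y + 5*sqrt(Y)/4) = 2*Y*(Y + 5*sqrt(Y)/4))
p(c) = 52/c (p(c) = ((1/2)*4*(4*4 + 5*sqrt(4)))/c = ((1/2)*4*(16 + 5*2))/c = ((1/2)*4*(16 + 10))/c = ((1/2)*4*26)/c = 52/c)
-1714*p(l(5 - 3, 6)) = -89128/(6 - (5 - 3)) = -89128/(6 - 1*2) = -89128/(6 - 2) = -89128/4 = -1714*13 = -22282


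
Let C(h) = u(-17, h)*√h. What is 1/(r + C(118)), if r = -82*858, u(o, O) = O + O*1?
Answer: -17589/1235848652 - 59*√118/1235848652 ≈ -1.4751e-5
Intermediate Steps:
u(o, O) = 2*O (u(o, O) = O + O = 2*O)
r = -70356
C(h) = 2*h^(3/2) (C(h) = (2*h)*√h = 2*h^(3/2))
1/(r + C(118)) = 1/(-70356 + 2*118^(3/2)) = 1/(-70356 + 2*(118*√118)) = 1/(-70356 + 236*√118)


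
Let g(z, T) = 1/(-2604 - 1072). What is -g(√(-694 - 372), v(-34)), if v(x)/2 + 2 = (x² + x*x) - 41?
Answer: 1/3676 ≈ 0.00027203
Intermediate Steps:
v(x) = -86 + 4*x² (v(x) = -4 + 2*((x² + x*x) - 41) = -4 + 2*((x² + x²) - 41) = -4 + 2*(2*x² - 41) = -4 + 2*(-41 + 2*x²) = -4 + (-82 + 4*x²) = -86 + 4*x²)
g(z, T) = -1/3676 (g(z, T) = 1/(-3676) = -1/3676)
-g(√(-694 - 372), v(-34)) = -1*(-1/3676) = 1/3676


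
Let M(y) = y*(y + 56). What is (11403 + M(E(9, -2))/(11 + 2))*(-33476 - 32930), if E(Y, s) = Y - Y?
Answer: -757227618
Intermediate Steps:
E(Y, s) = 0
M(y) = y*(56 + y)
(11403 + M(E(9, -2))/(11 + 2))*(-33476 - 32930) = (11403 + (0*(56 + 0))/(11 + 2))*(-33476 - 32930) = (11403 + (0*56)/13)*(-66406) = (11403 + 0*(1/13))*(-66406) = (11403 + 0)*(-66406) = 11403*(-66406) = -757227618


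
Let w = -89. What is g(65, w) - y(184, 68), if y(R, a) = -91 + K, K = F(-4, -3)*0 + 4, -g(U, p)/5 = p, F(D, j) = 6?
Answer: 532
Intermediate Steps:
g(U, p) = -5*p
K = 4 (K = 6*0 + 4 = 0 + 4 = 4)
y(R, a) = -87 (y(R, a) = -91 + 4 = -87)
g(65, w) - y(184, 68) = -5*(-89) - 1*(-87) = 445 + 87 = 532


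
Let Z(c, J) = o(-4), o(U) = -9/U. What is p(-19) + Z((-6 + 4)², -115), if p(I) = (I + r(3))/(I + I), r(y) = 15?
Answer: 179/76 ≈ 2.3553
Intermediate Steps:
Z(c, J) = 9/4 (Z(c, J) = -9/(-4) = -9*(-¼) = 9/4)
p(I) = (15 + I)/(2*I) (p(I) = (I + 15)/(I + I) = (15 + I)/((2*I)) = (15 + I)*(1/(2*I)) = (15 + I)/(2*I))
p(-19) + Z((-6 + 4)², -115) = (½)*(15 - 19)/(-19) + 9/4 = (½)*(-1/19)*(-4) + 9/4 = 2/19 + 9/4 = 179/76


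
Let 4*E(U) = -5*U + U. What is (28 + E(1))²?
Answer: 729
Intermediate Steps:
E(U) = -U (E(U) = (-5*U + U)/4 = (-4*U)/4 = -U)
(28 + E(1))² = (28 - 1*1)² = (28 - 1)² = 27² = 729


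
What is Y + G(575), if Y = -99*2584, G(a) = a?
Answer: -255241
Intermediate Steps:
Y = -255816
Y + G(575) = -255816 + 575 = -255241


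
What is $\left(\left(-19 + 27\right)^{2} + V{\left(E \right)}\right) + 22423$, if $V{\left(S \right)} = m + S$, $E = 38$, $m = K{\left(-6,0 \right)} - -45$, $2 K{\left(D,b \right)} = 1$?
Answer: $\frac{45141}{2} \approx 22571.0$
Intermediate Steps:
$K{\left(D,b \right)} = \frac{1}{2}$ ($K{\left(D,b \right)} = \frac{1}{2} \cdot 1 = \frac{1}{2}$)
$m = \frac{91}{2}$ ($m = \frac{1}{2} - -45 = \frac{1}{2} + 45 = \frac{91}{2} \approx 45.5$)
$V{\left(S \right)} = \frac{91}{2} + S$
$\left(\left(-19 + 27\right)^{2} + V{\left(E \right)}\right) + 22423 = \left(\left(-19 + 27\right)^{2} + \left(\frac{91}{2} + 38\right)\right) + 22423 = \left(8^{2} + \frac{167}{2}\right) + 22423 = \left(64 + \frac{167}{2}\right) + 22423 = \frac{295}{2} + 22423 = \frac{45141}{2}$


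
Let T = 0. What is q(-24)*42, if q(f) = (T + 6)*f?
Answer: -6048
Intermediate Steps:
q(f) = 6*f (q(f) = (0 + 6)*f = 6*f)
q(-24)*42 = (6*(-24))*42 = -144*42 = -6048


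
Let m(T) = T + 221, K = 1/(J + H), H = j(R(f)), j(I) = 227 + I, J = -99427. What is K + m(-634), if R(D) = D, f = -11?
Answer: -40974144/99211 ≈ -413.00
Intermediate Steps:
H = 216 (H = 227 - 11 = 216)
K = -1/99211 (K = 1/(-99427 + 216) = 1/(-99211) = -1/99211 ≈ -1.0080e-5)
m(T) = 221 + T
K + m(-634) = -1/99211 + (221 - 634) = -1/99211 - 413 = -40974144/99211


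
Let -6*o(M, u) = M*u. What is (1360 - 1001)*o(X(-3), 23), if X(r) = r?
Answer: 8257/2 ≈ 4128.5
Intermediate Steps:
o(M, u) = -M*u/6
(1360 - 1001)*o(X(-3), 23) = (1360 - 1001)*(-⅙*(-3)*23) = 359*(23/2) = 8257/2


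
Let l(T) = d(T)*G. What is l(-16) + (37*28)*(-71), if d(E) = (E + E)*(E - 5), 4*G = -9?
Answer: -75068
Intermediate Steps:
G = -9/4 (G = (¼)*(-9) = -9/4 ≈ -2.2500)
d(E) = 2*E*(-5 + E) (d(E) = (2*E)*(-5 + E) = 2*E*(-5 + E))
l(T) = -9*T*(-5 + T)/2 (l(T) = (2*T*(-5 + T))*(-9/4) = -9*T*(-5 + T)/2)
l(-16) + (37*28)*(-71) = (9/2)*(-16)*(5 - 1*(-16)) + (37*28)*(-71) = (9/2)*(-16)*(5 + 16) + 1036*(-71) = (9/2)*(-16)*21 - 73556 = -1512 - 73556 = -75068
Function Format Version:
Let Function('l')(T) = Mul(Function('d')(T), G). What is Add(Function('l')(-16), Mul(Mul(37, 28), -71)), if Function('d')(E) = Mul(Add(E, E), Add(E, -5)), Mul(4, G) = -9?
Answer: -75068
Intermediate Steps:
G = Rational(-9, 4) (G = Mul(Rational(1, 4), -9) = Rational(-9, 4) ≈ -2.2500)
Function('d')(E) = Mul(2, E, Add(-5, E)) (Function('d')(E) = Mul(Mul(2, E), Add(-5, E)) = Mul(2, E, Add(-5, E)))
Function('l')(T) = Mul(Rational(-9, 2), T, Add(-5, T)) (Function('l')(T) = Mul(Mul(2, T, Add(-5, T)), Rational(-9, 4)) = Mul(Rational(-9, 2), T, Add(-5, T)))
Add(Function('l')(-16), Mul(Mul(37, 28), -71)) = Add(Mul(Rational(9, 2), -16, Add(5, Mul(-1, -16))), Mul(Mul(37, 28), -71)) = Add(Mul(Rational(9, 2), -16, Add(5, 16)), Mul(1036, -71)) = Add(Mul(Rational(9, 2), -16, 21), -73556) = Add(-1512, -73556) = -75068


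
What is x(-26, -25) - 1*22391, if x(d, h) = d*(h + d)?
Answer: -21065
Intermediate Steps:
x(d, h) = d*(d + h)
x(-26, -25) - 1*22391 = -26*(-26 - 25) - 1*22391 = -26*(-51) - 22391 = 1326 - 22391 = -21065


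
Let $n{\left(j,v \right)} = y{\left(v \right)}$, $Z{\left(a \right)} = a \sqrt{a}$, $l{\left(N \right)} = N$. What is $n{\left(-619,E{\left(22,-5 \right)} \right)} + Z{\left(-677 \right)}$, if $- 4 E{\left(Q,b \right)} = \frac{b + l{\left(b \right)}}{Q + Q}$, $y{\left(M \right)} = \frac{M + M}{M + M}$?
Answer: $1 - 677 i \sqrt{677} \approx 1.0 - 17615.0 i$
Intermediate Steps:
$y{\left(M \right)} = 1$ ($y{\left(M \right)} = \frac{2 M}{2 M} = 2 M \frac{1}{2 M} = 1$)
$E{\left(Q,b \right)} = - \frac{b}{4 Q}$ ($E{\left(Q,b \right)} = - \frac{\left(b + b\right) \frac{1}{Q + Q}}{4} = - \frac{2 b \frac{1}{2 Q}}{4} = - \frac{b \frac{1}{Q}}{4} = - \frac{b}{4 Q}$)
$Z{\left(a \right)} = a^{\frac{3}{2}}$
$n{\left(j,v \right)} = 1$
$n{\left(-619,E{\left(22,-5 \right)} \right)} + Z{\left(-677 \right)} = 1 + \left(-677\right)^{\frac{3}{2}} = 1 - 677 i \sqrt{677}$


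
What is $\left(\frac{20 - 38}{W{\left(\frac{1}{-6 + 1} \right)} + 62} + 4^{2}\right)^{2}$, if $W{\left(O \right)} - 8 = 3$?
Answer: $\frac{1322500}{5329} \approx 248.17$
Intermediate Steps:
$W{\left(O \right)} = 11$ ($W{\left(O \right)} = 8 + 3 = 11$)
$\left(\frac{20 - 38}{W{\left(\frac{1}{-6 + 1} \right)} + 62} + 4^{2}\right)^{2} = \left(\frac{20 - 38}{11 + 62} + 4^{2}\right)^{2} = \left(- \frac{18}{73} + 16\right)^{2} = \left(\frac{1150}{73}\right)^{2} = \frac{1322500}{5329}$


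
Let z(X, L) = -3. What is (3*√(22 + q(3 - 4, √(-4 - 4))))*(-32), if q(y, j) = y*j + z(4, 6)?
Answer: -96*√(19 - 2*I*√2) ≈ -419.61 + 31.061*I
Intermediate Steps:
q(y, j) = -3 + j*y (q(y, j) = y*j - 3 = j*y - 3 = -3 + j*y)
(3*√(22 + q(3 - 4, √(-4 - 4))))*(-32) = (3*√(22 + (-3 + √(-4 - 4)*(3 - 4))))*(-32) = (3*√(22 + (-3 + √(-8)*(-1))))*(-32) = (3*√(22 + (-3 + (2*I*√2)*(-1))))*(-32) = (3*√(22 + (-3 - 2*I*√2)))*(-32) = (3*√(19 - 2*I*√2))*(-32) = -96*√(19 - 2*I*√2)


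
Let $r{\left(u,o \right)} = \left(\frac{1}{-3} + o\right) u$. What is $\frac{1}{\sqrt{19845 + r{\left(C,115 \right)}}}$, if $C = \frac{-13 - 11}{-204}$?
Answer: $\frac{\sqrt{51651933}}{1012783} \approx 0.0070962$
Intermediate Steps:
$C = \frac{2}{17}$ ($C = \left(-13 - 11\right) \left(- \frac{1}{204}\right) = \left(-24\right) \left(- \frac{1}{204}\right) = \frac{2}{17} \approx 0.11765$)
$r{\left(u,o \right)} = u \left(- \frac{1}{3} + o\right)$ ($r{\left(u,o \right)} = \left(- \frac{1}{3} + o\right) u = u \left(- \frac{1}{3} + o\right)$)
$\frac{1}{\sqrt{19845 + r{\left(C,115 \right)}}} = \frac{1}{\sqrt{19845 + \frac{2 \left(- \frac{1}{3} + 115\right)}{17}}} = \frac{1}{\sqrt{19845 + \frac{2}{17} \cdot \frac{344}{3}}} = \frac{1}{\sqrt{19845 + \frac{688}{51}}} = \frac{1}{\sqrt{\frac{1012783}{51}}} = \frac{1}{\frac{1}{51} \sqrt{51651933}} = \frac{\sqrt{51651933}}{1012783}$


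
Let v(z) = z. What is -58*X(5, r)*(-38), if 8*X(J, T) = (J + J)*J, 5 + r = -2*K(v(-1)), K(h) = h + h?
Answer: 13775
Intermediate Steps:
K(h) = 2*h
r = -1 (r = -5 - 4*(-1) = -5 - 2*(-2) = -5 + 4 = -1)
X(J, T) = J²/4 (X(J, T) = ((J + J)*J)/8 = ((2*J)*J)/8 = (2*J²)/8 = J²/4)
-58*X(5, r)*(-38) = -29*5²/2*(-38) = -29*25/2*(-38) = -58*25/4*(-38) = -725/2*(-38) = 13775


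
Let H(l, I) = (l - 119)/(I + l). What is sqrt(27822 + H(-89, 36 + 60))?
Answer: sqrt(1361822)/7 ≈ 166.71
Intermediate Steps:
H(l, I) = (-119 + l)/(I + l)
sqrt(27822 + H(-89, 36 + 60)) = sqrt(27822 + (-119 - 89)/((36 + 60) - 89)) = sqrt(27822 - 208/(96 - 89)) = sqrt(27822 - 208/7) = sqrt(194546/7) = sqrt(1361822)/7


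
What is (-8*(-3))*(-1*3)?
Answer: -72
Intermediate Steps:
(-8*(-3))*(-1*3) = 24*(-3) = -72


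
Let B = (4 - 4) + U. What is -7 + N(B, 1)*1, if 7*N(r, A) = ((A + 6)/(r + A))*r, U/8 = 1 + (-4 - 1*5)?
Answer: -377/63 ≈ -5.9841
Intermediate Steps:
U = -64 (U = 8*(1 + (-4 - 1*5)) = 8*(1 + (-4 - 5)) = 8*(1 - 9) = 8*(-8) = -64)
B = -64 (B = (4 - 4) - 64 = 0 - 64 = -64)
N(r, A) = r*(6 + A)/(7*(A + r)) (N(r, A) = (((A + 6)/(r + A))*r)/7 = (((6 + A)/(A + r))*r)/7 = (r*(6 + A)/(A + r))/7 = r*(6 + A)/(7*(A + r)))
-7 + N(B, 1)*1 = -7 + ((⅐)*(-64)*(6 + 1)/(1 - 64))*1 = -7 + ((⅐)*(-64)*7/(-63))*1 = -7 + ((⅐)*(-64)*(-1/63)*7)*1 = -7 + (64/63)*1 = -7 + 64/63 = -377/63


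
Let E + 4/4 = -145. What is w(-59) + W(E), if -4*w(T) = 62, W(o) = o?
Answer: -323/2 ≈ -161.50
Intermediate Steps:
E = -146 (E = -1 - 145 = -146)
w(T) = -31/2 (w(T) = -1/4*62 = -31/2)
w(-59) + W(E) = -31/2 - 146 = -323/2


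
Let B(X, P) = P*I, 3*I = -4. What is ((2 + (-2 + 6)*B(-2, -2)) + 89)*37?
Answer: 11285/3 ≈ 3761.7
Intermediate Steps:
I = -4/3 (I = (⅓)*(-4) = -4/3 ≈ -1.3333)
B(X, P) = -4*P/3 (B(X, P) = P*(-4/3) = -4*P/3)
((2 + (-2 + 6)*B(-2, -2)) + 89)*37 = ((2 + (-2 + 6)*(-4/3*(-2))) + 89)*37 = ((2 + 4*(8/3)) + 89)*37 = ((2 + 32/3) + 89)*37 = (38/3 + 89)*37 = (305/3)*37 = 11285/3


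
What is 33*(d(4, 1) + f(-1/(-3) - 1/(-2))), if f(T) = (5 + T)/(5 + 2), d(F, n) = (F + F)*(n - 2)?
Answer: -473/2 ≈ -236.50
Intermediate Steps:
d(F, n) = 2*F*(-2 + n) (d(F, n) = (2*F)*(-2 + n) = 2*F*(-2 + n))
f(T) = 5/7 + T/7 (f(T) = (5 + T)/7 = (5 + T)*(⅐) = 5/7 + T/7)
33*(d(4, 1) + f(-1/(-3) - 1/(-2))) = 33*(2*4*(-2 + 1) + (5/7 + (-1/(-3) - 1/(-2))/7)) = 33*(2*4*(-1) + (5/7 + (-1*(-⅓) - 1*(-½))/7)) = 33*(-8 + (5/7 + (⅓ + ½)/7)) = 33*(-8 + (5/7 + (⅐)*(⅚))) = 33*(-8 + (5/7 + 5/42)) = 33*(-8 + ⅚) = 33*(-43/6) = -473/2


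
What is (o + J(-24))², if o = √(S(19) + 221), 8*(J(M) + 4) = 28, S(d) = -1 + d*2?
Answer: 1033/4 - √258 ≈ 242.19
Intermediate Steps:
S(d) = -1 + 2*d
J(M) = -½ (J(M) = -4 + (⅛)*28 = -4 + 7/2 = -½)
o = √258 (o = √((-1 + 2*19) + 221) = √((-1 + 38) + 221) = √(37 + 221) = √258 ≈ 16.062)
(o + J(-24))² = (√258 - ½)² = (-½ + √258)²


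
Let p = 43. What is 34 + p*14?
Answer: 636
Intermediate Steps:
34 + p*14 = 34 + 43*14 = 34 + 602 = 636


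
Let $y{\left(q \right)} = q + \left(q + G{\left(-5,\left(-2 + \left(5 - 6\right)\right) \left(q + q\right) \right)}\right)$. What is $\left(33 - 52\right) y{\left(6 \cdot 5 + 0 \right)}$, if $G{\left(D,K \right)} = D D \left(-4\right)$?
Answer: $760$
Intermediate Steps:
$G{\left(D,K \right)} = - 4 D^{2}$ ($G{\left(D,K \right)} = D^{2} \left(-4\right) = - 4 D^{2}$)
$y{\left(q \right)} = -100 + 2 q$ ($y{\left(q \right)} = q + \left(q - 4 \left(-5\right)^{2}\right) = q + \left(q - 100\right) = q + \left(-100 + q\right) = -100 + 2 q$)
$\left(33 - 52\right) y{\left(6 \cdot 5 + 0 \right)} = \left(33 - 52\right) \left(-100 + 2 \left(6 \cdot 5 + 0\right)\right) = - 19 \left(-100 + 2 \left(30 + 0\right)\right) = - 19 \left(-100 + 2 \cdot 30\right) = - 19 \left(-100 + 60\right) = \left(-19\right) \left(-40\right) = 760$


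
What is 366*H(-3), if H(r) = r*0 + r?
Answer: -1098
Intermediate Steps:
H(r) = r (H(r) = 0 + r = r)
366*H(-3) = 366*(-3) = -1098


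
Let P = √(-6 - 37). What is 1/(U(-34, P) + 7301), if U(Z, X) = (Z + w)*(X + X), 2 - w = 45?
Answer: 149/1108661 + 22*I*√43/7760627 ≈ 0.0001344 + 1.8589e-5*I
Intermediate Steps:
w = -43 (w = 2 - 1*45 = 2 - 45 = -43)
P = I*√43 (P = √(-43) = I*√43 ≈ 6.5574*I)
U(Z, X) = 2*X*(-43 + Z) (U(Z, X) = (Z - 43)*(X + X) = (-43 + Z)*(2*X) = 2*X*(-43 + Z))
1/(U(-34, P) + 7301) = 1/(2*(I*√43)*(-43 - 34) + 7301) = 1/(2*(I*√43)*(-77) + 7301) = 1/(-154*I*√43 + 7301) = 1/(7301 - 154*I*√43)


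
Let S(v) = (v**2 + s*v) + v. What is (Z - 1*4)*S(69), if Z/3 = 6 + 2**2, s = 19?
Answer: 159666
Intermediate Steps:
S(v) = v**2 + 20*v (S(v) = (v**2 + 19*v) + v = v**2 + 20*v)
Z = 30 (Z = 3*(6 + 2**2) = 3*(6 + 4) = 3*10 = 30)
(Z - 1*4)*S(69) = (30 - 1*4)*(69*(20 + 69)) = (30 - 4)*(69*89) = 26*6141 = 159666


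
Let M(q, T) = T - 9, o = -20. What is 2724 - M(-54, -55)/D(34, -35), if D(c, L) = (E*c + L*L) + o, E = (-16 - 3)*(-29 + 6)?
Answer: 43755676/16063 ≈ 2724.0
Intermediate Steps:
M(q, T) = -9 + T
E = 437 (E = -19*(-23) = 437)
D(c, L) = -20 + L² + 437*c (D(c, L) = (437*c + L*L) - 20 = (437*c + L²) - 20 = (L² + 437*c) - 20 = -20 + L² + 437*c)
2724 - M(-54, -55)/D(34, -35) = 2724 - (-9 - 55)/(-20 + (-35)² + 437*34) = 2724 - (-64)/(-20 + 1225 + 14858) = 2724 - (-64)/16063 = 2724 - 1*(-64/16063) = 2724 + 64/16063 = 43755676/16063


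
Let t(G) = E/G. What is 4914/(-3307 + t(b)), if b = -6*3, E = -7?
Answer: -88452/59519 ≈ -1.4861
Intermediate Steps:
b = -18 (b = -2*9 = -18)
t(G) = -7/G
4914/(-3307 + t(b)) = 4914/(-3307 - 7/(-18)) = 4914/(-3307 - 7*(-1/18)) = 4914/(-3307 + 7/18) = 4914/(-59519/18) = 4914*(-18/59519) = -88452/59519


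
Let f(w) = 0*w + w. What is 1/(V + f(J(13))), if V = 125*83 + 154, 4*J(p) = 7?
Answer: 4/42123 ≈ 9.4960e-5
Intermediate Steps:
J(p) = 7/4 (J(p) = (1/4)*7 = 7/4)
V = 10529 (V = 10375 + 154 = 10529)
f(w) = w (f(w) = 0 + w = w)
1/(V + f(J(13))) = 1/(10529 + 7/4) = 1/(42123/4) = 4/42123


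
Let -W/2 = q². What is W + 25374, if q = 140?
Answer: -13826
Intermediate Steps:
W = -39200 (W = -2*140² = -2*19600 = -39200)
W + 25374 = -39200 + 25374 = -13826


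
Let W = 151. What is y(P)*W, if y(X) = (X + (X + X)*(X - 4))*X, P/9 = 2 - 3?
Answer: -305775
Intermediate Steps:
P = -9 (P = 9*(2 - 3) = 9*(-1) = -9)
y(X) = X*(X + 2*X*(-4 + X)) (y(X) = (X + (2*X)*(-4 + X))*X = (X + 2*X*(-4 + X))*X = X*(X + 2*X*(-4 + X)))
y(P)*W = ((-9)²*(-7 + 2*(-9)))*151 = (81*(-7 - 18))*151 = (81*(-25))*151 = -2025*151 = -305775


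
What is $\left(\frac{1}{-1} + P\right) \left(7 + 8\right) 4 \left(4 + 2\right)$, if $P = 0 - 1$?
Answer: $-720$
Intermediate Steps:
$P = -1$
$\left(\frac{1}{-1} + P\right) \left(7 + 8\right) 4 \left(4 + 2\right) = \left(\frac{1}{-1} - 1\right) \left(7 + 8\right) 4 \left(4 + 2\right) = \left(-1 - 1\right) 15 \cdot 4 \cdot 6 = \left(-2\right) 15 \cdot 24 = \left(-30\right) 24 = -720$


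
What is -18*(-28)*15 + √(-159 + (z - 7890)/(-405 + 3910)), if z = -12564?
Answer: 7560 + I*√2025010245/3505 ≈ 7560.0 + 12.839*I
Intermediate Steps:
-18*(-28)*15 + √(-159 + (z - 7890)/(-405 + 3910)) = -18*(-28)*15 + √(-159 + (-12564 - 7890)/(-405 + 3910)) = 504*15 + √(-159 - 20454/3505) = 7560 + √(-159 - 20454*1/3505) = 7560 + √(-159 - 20454/3505) = 7560 + √(-577749/3505) = 7560 + I*√2025010245/3505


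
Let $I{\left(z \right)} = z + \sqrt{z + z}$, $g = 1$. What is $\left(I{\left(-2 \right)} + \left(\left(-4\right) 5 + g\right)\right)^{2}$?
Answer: $437 - 84 i \approx 437.0 - 84.0 i$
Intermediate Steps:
$I{\left(z \right)} = z + \sqrt{2} \sqrt{z}$ ($I{\left(z \right)} = z + \sqrt{2 z} = z + \sqrt{2} \sqrt{z}$)
$\left(I{\left(-2 \right)} + \left(\left(-4\right) 5 + g\right)\right)^{2} = \left(\left(-2 + \sqrt{2} \sqrt{-2}\right) + \left(\left(-4\right) 5 + 1\right)\right)^{2} = \left(\left(-2 + \sqrt{2} i \sqrt{2}\right) + \left(-20 + 1\right)\right)^{2} = \left(\left(-2 + 2 i\right) - 19\right)^{2} = \left(-21 + 2 i\right)^{2}$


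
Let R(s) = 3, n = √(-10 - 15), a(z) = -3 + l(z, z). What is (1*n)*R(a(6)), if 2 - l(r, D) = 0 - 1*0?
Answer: 15*I ≈ 15.0*I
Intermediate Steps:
l(r, D) = 2 (l(r, D) = 2 - (0 - 1*0) = 2 - (0 + 0) = 2 - 1*0 = 2 + 0 = 2)
a(z) = -1 (a(z) = -3 + 2 = -1)
n = 5*I (n = √(-25) = 5*I ≈ 5.0*I)
(1*n)*R(a(6)) = (1*(5*I))*3 = (5*I)*3 = 15*I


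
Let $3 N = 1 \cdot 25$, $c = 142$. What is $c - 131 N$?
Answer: $- \frac{2849}{3} \approx -949.67$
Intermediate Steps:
$N = \frac{25}{3}$ ($N = \frac{1 \cdot 25}{3} = \frac{1}{3} \cdot 25 = \frac{25}{3} \approx 8.3333$)
$c - 131 N = 142 - \frac{3275}{3} = - \frac{2849}{3}$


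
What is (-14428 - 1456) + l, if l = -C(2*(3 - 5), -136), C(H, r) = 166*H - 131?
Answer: -15089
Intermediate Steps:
C(H, r) = -131 + 166*H
l = 795 (l = -(-131 + 166*(2*(3 - 5))) = -(-131 + 166*(2*(-2))) = -(-131 + 166*(-4)) = -(-131 - 664) = -1*(-795) = 795)
(-14428 - 1456) + l = (-14428 - 1456) + 795 = -15884 + 795 = -15089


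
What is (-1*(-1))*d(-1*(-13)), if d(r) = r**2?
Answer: 169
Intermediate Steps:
(-1*(-1))*d(-1*(-13)) = (-1*(-1))*(-1*(-13))**2 = 1*13**2 = 1*169 = 169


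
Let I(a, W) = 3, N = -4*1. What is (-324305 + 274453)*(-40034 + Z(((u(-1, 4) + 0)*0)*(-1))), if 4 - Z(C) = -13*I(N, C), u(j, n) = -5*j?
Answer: 1993631332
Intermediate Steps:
N = -4
Z(C) = 43 (Z(C) = 4 - (-13)*3 = 4 - 1*(-39) = 4 + 39 = 43)
(-324305 + 274453)*(-40034 + Z(((u(-1, 4) + 0)*0)*(-1))) = (-324305 + 274453)*(-40034 + 43) = -49852*(-39991) = 1993631332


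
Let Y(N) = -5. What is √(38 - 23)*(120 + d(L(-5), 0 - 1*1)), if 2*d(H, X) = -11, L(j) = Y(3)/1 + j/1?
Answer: 229*√15/2 ≈ 443.46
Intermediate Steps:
L(j) = -5 + j (L(j) = -5/1 + j/1 = -5*1 + j*1 = -5 + j)
d(H, X) = -11/2 (d(H, X) = (½)*(-11) = -11/2)
√(38 - 23)*(120 + d(L(-5), 0 - 1*1)) = √(38 - 23)*(120 - 11/2) = √15*(229/2) = 229*√15/2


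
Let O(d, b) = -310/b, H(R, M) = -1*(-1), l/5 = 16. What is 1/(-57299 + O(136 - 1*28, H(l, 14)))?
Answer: -1/57609 ≈ -1.7358e-5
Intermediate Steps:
l = 80 (l = 5*16 = 80)
H(R, M) = 1
1/(-57299 + O(136 - 1*28, H(l, 14))) = 1/(-57299 - 310/1) = 1/(-57299 - 310*1) = 1/(-57299 - 310) = 1/(-57609) = -1/57609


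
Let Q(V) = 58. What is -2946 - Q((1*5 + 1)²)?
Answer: -3004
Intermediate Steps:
-2946 - Q((1*5 + 1)²) = -2946 - 1*58 = -2946 - 58 = -3004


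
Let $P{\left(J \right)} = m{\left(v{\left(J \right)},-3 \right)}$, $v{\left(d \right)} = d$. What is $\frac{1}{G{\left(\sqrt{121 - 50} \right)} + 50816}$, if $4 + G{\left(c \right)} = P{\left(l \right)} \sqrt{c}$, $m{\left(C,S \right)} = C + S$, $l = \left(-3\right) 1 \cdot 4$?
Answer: $\frac{1}{50812 - 15 \sqrt[4]{71}} \approx 1.9697 \cdot 10^{-5}$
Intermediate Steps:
$l = -12$ ($l = \left(-3\right) 4 = -12$)
$P{\left(J \right)} = -3 + J$ ($P{\left(J \right)} = J - 3 = -3 + J$)
$G{\left(c \right)} = -4 - 15 \sqrt{c}$ ($G{\left(c \right)} = -4 + \left(-3 - 12\right) \sqrt{c} = -4 - 15 \sqrt{c}$)
$\frac{1}{G{\left(\sqrt{121 - 50} \right)} + 50816} = \frac{1}{\left(-4 - 15 \sqrt{\sqrt{121 - 50}}\right) + 50816} = \frac{1}{\left(-4 - 15 \sqrt{\sqrt{71}}\right) + 50816} = \frac{1}{\left(-4 - 15 \sqrt[4]{71}\right) + 50816} = \frac{1}{50812 - 15 \sqrt[4]{71}}$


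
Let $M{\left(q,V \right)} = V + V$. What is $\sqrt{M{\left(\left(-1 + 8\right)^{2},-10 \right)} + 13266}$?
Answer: $\sqrt{13246} \approx 115.09$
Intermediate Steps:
$M{\left(q,V \right)} = 2 V$
$\sqrt{M{\left(\left(-1 + 8\right)^{2},-10 \right)} + 13266} = \sqrt{2 \left(-10\right) + 13266} = \sqrt{-20 + 13266} = \sqrt{13246}$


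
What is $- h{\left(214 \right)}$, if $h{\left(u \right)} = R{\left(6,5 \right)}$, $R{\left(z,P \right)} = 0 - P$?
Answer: $5$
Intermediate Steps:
$R{\left(z,P \right)} = - P$
$h{\left(u \right)} = -5$ ($h{\left(u \right)} = \left(-1\right) 5 = -5$)
$- h{\left(214 \right)} = \left(-1\right) \left(-5\right) = 5$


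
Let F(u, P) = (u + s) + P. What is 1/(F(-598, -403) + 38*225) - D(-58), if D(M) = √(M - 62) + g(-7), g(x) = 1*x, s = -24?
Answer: 52676/7525 - 2*I*√30 ≈ 7.0001 - 10.954*I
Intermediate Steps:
g(x) = x
D(M) = -7 + √(-62 + M) (D(M) = √(M - 62) - 7 = √(-62 + M) - 7 = -7 + √(-62 + M))
F(u, P) = -24 + P + u (F(u, P) = (u - 24) + P = (-24 + u) + P = -24 + P + u)
1/(F(-598, -403) + 38*225) - D(-58) = 1/((-24 - 403 - 598) + 38*225) - (-7 + √(-62 - 58)) = 1/(-1025 + 8550) - (-7 + √(-120)) = 1/7525 - (-7 + 2*I*√30) = 1/7525 + (7 - 2*I*√30) = 52676/7525 - 2*I*√30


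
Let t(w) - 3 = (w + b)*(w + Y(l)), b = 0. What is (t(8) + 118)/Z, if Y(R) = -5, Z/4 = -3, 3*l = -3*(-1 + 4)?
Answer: -145/12 ≈ -12.083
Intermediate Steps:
l = -3 (l = (-3*(-1 + 4))/3 = (-3*3)/3 = (1/3)*(-9) = -3)
Z = -12 (Z = 4*(-3) = -12)
t(w) = 3 + w*(-5 + w) (t(w) = 3 + (w + 0)*(w - 5) = 3 + w*(-5 + w))
(t(8) + 118)/Z = ((3 + 8**2 - 5*8) + 118)/(-12) = ((3 + 64 - 40) + 118)*(-1/12) = (27 + 118)*(-1/12) = 145*(-1/12) = -145/12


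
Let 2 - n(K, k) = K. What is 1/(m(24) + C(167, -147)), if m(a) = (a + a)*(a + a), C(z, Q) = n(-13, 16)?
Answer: 1/2319 ≈ 0.00043122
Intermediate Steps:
n(K, k) = 2 - K
C(z, Q) = 15 (C(z, Q) = 2 - 1*(-13) = 2 + 13 = 15)
m(a) = 4*a² (m(a) = (2*a)*(2*a) = 4*a²)
1/(m(24) + C(167, -147)) = 1/(4*24² + 15) = 1/(4*576 + 15) = 1/(2304 + 15) = 1/2319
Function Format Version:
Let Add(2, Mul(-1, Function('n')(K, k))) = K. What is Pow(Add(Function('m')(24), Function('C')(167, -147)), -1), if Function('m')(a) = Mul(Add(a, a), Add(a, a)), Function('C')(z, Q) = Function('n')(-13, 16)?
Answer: Rational(1, 2319) ≈ 0.00043122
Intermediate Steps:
Function('n')(K, k) = Add(2, Mul(-1, K))
Function('C')(z, Q) = 15 (Function('C')(z, Q) = Add(2, Mul(-1, -13)) = Add(2, 13) = 15)
Function('m')(a) = Mul(4, Pow(a, 2)) (Function('m')(a) = Mul(Mul(2, a), Mul(2, a)) = Mul(4, Pow(a, 2)))
Pow(Add(Function('m')(24), Function('C')(167, -147)), -1) = Pow(Add(Mul(4, Pow(24, 2)), 15), -1) = Pow(Add(Mul(4, 576), 15), -1) = Pow(Add(2304, 15), -1) = Pow(2319, -1) = Rational(1, 2319)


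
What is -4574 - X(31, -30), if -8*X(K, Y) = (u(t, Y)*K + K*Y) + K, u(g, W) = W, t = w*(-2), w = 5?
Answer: -38421/8 ≈ -4802.6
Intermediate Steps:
t = -10 (t = 5*(-2) = -10)
X(K, Y) = -K/8 - K*Y/4 (X(K, Y) = -((Y*K + K*Y) + K)/8 = -((K*Y + K*Y) + K)/8 = -(2*K*Y + K)/8 = -(K + 2*K*Y)/8 = -K/8 - K*Y/4)
-4574 - X(31, -30) = -4574 - (-1)*31*(1 + 2*(-30))/8 = -4574 - (-1)*31*(1 - 60)/8 = -4574 - (-1)*31*(-59)/8 = -4574 - 1*1829/8 = -4574 - 1829/8 = -38421/8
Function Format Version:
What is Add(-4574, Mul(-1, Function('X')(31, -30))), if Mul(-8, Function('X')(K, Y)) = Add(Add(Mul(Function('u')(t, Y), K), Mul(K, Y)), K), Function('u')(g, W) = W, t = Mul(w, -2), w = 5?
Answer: Rational(-38421, 8) ≈ -4802.6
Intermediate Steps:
t = -10 (t = Mul(5, -2) = -10)
Function('X')(K, Y) = Add(Mul(Rational(-1, 8), K), Mul(Rational(-1, 4), K, Y)) (Function('X')(K, Y) = Mul(Rational(-1, 8), Add(Add(Mul(Y, K), Mul(K, Y)), K)) = Mul(Rational(-1, 8), Add(Add(Mul(K, Y), Mul(K, Y)), K)) = Mul(Rational(-1, 8), Add(Mul(2, K, Y), K)) = Mul(Rational(-1, 8), Add(K, Mul(2, K, Y))) = Add(Mul(Rational(-1, 8), K), Mul(Rational(-1, 4), K, Y)))
Add(-4574, Mul(-1, Function('X')(31, -30))) = Add(-4574, Mul(-1, Mul(Rational(-1, 8), 31, Add(1, Mul(2, -30))))) = Add(-4574, Mul(-1, Mul(Rational(-1, 8), 31, Add(1, -60)))) = Add(-4574, Mul(-1, Mul(Rational(-1, 8), 31, -59))) = Add(-4574, Mul(-1, Rational(1829, 8))) = Add(-4574, Rational(-1829, 8)) = Rational(-38421, 8)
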